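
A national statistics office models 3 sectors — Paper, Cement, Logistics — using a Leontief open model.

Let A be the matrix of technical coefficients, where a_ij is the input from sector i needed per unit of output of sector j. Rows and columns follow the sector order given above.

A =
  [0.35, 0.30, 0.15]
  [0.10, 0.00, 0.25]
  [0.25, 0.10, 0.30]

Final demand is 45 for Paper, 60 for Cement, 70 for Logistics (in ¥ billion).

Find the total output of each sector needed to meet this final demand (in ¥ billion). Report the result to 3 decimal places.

I − A =
  [   0.65    -0.30    -0.15]
  [  -0.10     1.00    -0.25]
  [  -0.25    -0.10     0.70]
Cofactors of I−A, C_ij = (−1)^(i+j)·(minor ij) (rows/columns in the sector order above):
  C_11 = (1.00)(0.70) − (-0.25)(-0.10) = 0.6750
  C_12 = −[(-0.10)(0.70) − (-0.25)(-0.25)] = 0.1325
  C_13 = (-0.10)(-0.10) − (1.00)(-0.25) = 0.2600
  C_21 = −[(-0.30)(0.70) − (-0.15)(-0.10)] = 0.2250
  C_22 = (0.65)(0.70) − (-0.15)(-0.25) = 0.4175
  C_23 = −[(0.65)(-0.10) − (-0.30)(-0.25)] = 0.1400
  C_31 = (-0.30)(-0.25) − (-0.15)(1.00) = 0.2250
  C_32 = −[(0.65)(-0.25) − (-0.15)(-0.10)] = 0.1775
  C_33 = (0.65)(1.00) − (-0.30)(-0.10) = 0.6200
det(I−A) = Σ_j (I−A)_1j·C_1j = (0.65)(0.6750) + (-0.30)(0.1325) + (-0.15)(0.2600) = 0.3600
adj(I−A) = Cᵀ =
  [ 0.6750   0.2250   0.2250]
  [ 0.1325   0.4175   0.1775]
  [ 0.2600   0.1400   0.6200]
(I − A)⁻¹ = adj(I−A) / det(I−A) ≈
  [   1.8750     0.6250     0.6250]
  [   0.3681     1.1597     0.4931]
  [   0.7222     0.3889     1.7222]
x = (I − A)⁻¹ d = adj(I−A)·d / det(I−A), with det(I−A) = 0.3600:
  x_1 = (0.6750·45 + 0.2250·60 + 0.2250·70) / 0.3600 = 59.625 / 0.3600 = 165.625
  x_2 = (0.1325·45 + 0.4175·60 + 0.1775·70) / 0.3600 = 43.4375 / 0.3600 ≈ 120.660
  x_3 = (0.2600·45 + 0.1400·60 + 0.6200·70) / 0.3600 = 63.50 / 0.3600 ≈ 176.389

x_1 = 165.625, x_2 = 120.660, x_3 = 176.389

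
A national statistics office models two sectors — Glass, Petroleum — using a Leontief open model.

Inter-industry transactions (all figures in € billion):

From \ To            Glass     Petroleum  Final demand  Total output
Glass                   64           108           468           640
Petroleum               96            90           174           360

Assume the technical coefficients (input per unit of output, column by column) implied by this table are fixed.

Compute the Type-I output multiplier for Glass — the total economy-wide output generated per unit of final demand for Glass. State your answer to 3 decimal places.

Technical coefficients a_ij = z_ij / X_j:
  a_11 = 64/640 = 0.10, a_21 = 96/640 = 0.15
  a_12 = 108/360 = 0.30, a_22 = 90/360 = 0.25
I − A =
  [   0.90    -0.30]
  [  -0.15     0.75]
det(I−A) = (0.90)(0.75) − (-0.30)(-0.15) = 0.6300
adj(I−A) = [[0.75, 0.30], [0.15, 0.90]]
(I − A)⁻¹ = adj(I−A) / det(I−A) ≈
  [   1.1905     0.4762]
  [   0.2381     1.4286]
The output multiplier for sector j is the column-j sum of the Leontief inverse (I − A)⁻¹ = adj(I−A) / det(I−A).
Column 1 of adj(I−A): (0.75, 0.15); det(I−A) = 0.6300.
m_1 = (0.75 + 0.15) / 0.6300 = 0.90 / 0.6300 ≈ 1.429.

m_1 = 1.429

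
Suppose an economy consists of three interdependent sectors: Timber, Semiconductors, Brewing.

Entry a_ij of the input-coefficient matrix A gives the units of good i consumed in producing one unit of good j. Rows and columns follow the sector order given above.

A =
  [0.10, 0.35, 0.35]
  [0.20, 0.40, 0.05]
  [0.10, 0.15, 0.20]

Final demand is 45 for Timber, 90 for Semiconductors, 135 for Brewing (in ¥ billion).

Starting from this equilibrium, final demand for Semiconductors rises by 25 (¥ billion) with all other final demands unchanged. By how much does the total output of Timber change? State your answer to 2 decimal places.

Δx_1 = 24.74

I − A =
  [   0.90    -0.35    -0.35]
  [  -0.20     0.60    -0.05]
  [  -0.10    -0.15     0.80]
Cofactors of I−A, C_ij = (−1)^(i+j)·(minor ij) (rows/columns in the sector order above):
  C_11 = (0.60)(0.80) − (-0.05)(-0.15) = 0.4725
  C_12 = −[(-0.20)(0.80) − (-0.05)(-0.10)] = 0.1650
  C_13 = (-0.20)(-0.15) − (0.60)(-0.10) = 0.0900
  C_21 = −[(-0.35)(0.80) − (-0.35)(-0.15)] = 0.3325
  C_22 = (0.90)(0.80) − (-0.35)(-0.10) = 0.6850
  C_23 = −[(0.90)(-0.15) − (-0.35)(-0.10)] = 0.1700
  C_31 = (-0.35)(-0.05) − (-0.35)(0.60) = 0.2275
  C_32 = −[(0.90)(-0.05) − (-0.35)(-0.20)] = 0.1150
  C_33 = (0.90)(0.60) − (-0.35)(-0.20) = 0.4700
det(I−A) = Σ_j (I−A)_1j·C_1j = (0.90)(0.4725) + (-0.35)(0.1650) + (-0.35)(0.0900) = 0.3360
adj(I−A) = Cᵀ =
  [ 0.4725   0.3325   0.2275]
  [ 0.1650   0.6850   0.1150]
  [ 0.0900   0.1700   0.4700]
(I − A)⁻¹ = adj(I−A) / det(I−A) ≈
  [   1.4063     0.9896     0.6771]
  [   0.4911     2.0387     0.3423]
  [   0.2679     0.5060     1.3988]
Δx = (I − A)⁻¹ Δd with Δd having +25 in the Semiconductors component and 0 elsewhere.
So Δx_1 = L_12 · (+25), where L_12 = adj(I−A)_12 / det(I−A) = 0.3325 / 0.3360.
Δx_1 = 0.3325 × (+25) / 0.3360 = 8.3125 / 0.3360 ≈ 24.74.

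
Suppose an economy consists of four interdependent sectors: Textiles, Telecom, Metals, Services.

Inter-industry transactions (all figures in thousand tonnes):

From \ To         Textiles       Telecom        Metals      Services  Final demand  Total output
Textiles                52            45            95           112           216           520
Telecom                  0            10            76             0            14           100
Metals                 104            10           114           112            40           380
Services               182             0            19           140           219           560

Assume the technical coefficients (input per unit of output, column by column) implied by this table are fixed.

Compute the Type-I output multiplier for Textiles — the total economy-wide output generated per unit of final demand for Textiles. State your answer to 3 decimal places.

m_1 = 3.150

Technical coefficients a_ij = z_ij / X_j:
  a_11 = 52/520 = 0.10, a_21 = 0/520 = 0.00, a_31 = 104/520 = 0.20, a_41 = 182/520 = 0.35
  a_12 = 45/100 = 0.45, a_22 = 10/100 = 0.10, a_32 = 10/100 = 0.10, a_42 = 0/100 = 0.00
  a_13 = 95/380 = 0.25, a_23 = 76/380 = 0.20, a_33 = 114/380 = 0.30, a_43 = 19/380 = 0.05
  a_14 = 112/560 = 0.20, a_24 = 0/560 = 0.00, a_34 = 112/560 = 0.20, a_44 = 140/560 = 0.25
I − A =
  [   0.90    -0.45    -0.25    -0.20]
  [   0.00     0.90    -0.20     0.00]
  [  -0.20    -0.10     0.70    -0.20]
  [  -0.35     0.00    -0.05     0.75]
Compute the cofactors C_ij = (−1)^(i+j)·(3×3 minor ij) of I−A; the adjugate is their transpose:
adj(I−A) = Cᵀ =
  [ 0.44850   0.25150   0.24525   0.18500]
  [ 0.04400   0.35750   0.12100   0.04400]
  [ 0.19800   0.15950   0.54450   0.19800]
  [ 0.22250   0.12800   0.15075   0.48600]
det(I−A) = Σ_j (I−A)_1j·C_1j = (0.90)(0.44850) + (-0.45)(0.04400) + (-0.25)(0.19800) + (-0.20)(0.22250) = 0.28985
(I − A)⁻¹ = adj(I−A) / det(I−A) ≈
  [   1.5474     0.8677     0.8461     0.6383]
  [   0.1518     1.2334     0.4175     0.1518]
  [   0.6831     0.5503     1.8786     0.6831]
  [   0.7676     0.4416     0.5201     1.6767]
The output multiplier for sector j is the column-j sum of the Leontief inverse (I − A)⁻¹ = adj(I−A) / det(I−A).
Column 1 of adj(I−A): (0.44850, 0.04400, 0.19800, 0.22250); det(I−A) = 0.28985.
m_1 = (0.44850 + 0.04400 + 0.19800 + 0.22250) / 0.28985 = 0.913 / 0.28985 ≈ 3.150.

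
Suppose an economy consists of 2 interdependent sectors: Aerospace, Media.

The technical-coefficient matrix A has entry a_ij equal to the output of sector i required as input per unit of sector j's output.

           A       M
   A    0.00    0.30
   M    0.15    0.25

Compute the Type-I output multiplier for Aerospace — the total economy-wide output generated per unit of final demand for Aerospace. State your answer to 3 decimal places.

m_A = 1.277

I − A =
  [   1.00    -0.30]
  [  -0.15     0.75]
det(I−A) = (1.00)(0.75) − (-0.30)(-0.15) = 0.7050
adj(I−A) = [[0.75, 0.30], [0.15, 1.00]]
(I − A)⁻¹ = adj(I−A) / det(I−A) ≈
  [   1.0638     0.4255]
  [   0.2128     1.4184]
The output multiplier for sector j is the column-j sum of the Leontief inverse (I − A)⁻¹ = adj(I−A) / det(I−A).
Column A of adj(I−A): (0.75, 0.15); det(I−A) = 0.7050.
m_A = (0.75 + 0.15) / 0.7050 = 0.90 / 0.7050 ≈ 1.277.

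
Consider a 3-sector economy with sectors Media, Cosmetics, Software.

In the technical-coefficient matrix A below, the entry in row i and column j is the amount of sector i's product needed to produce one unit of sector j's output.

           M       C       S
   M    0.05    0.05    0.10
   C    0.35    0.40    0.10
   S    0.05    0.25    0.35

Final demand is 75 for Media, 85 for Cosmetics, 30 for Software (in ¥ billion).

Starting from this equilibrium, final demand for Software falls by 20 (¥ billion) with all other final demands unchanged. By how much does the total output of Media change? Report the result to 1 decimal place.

I − A =
  [   0.95    -0.05    -0.10]
  [  -0.35     0.60    -0.10]
  [  -0.05    -0.25     0.65]
Cofactors of I−A, C_ij = (−1)^(i+j)·(minor ij) (rows/columns in the sector order above):
  C_11 = (0.60)(0.65) − (-0.10)(-0.25) = 0.3650
  C_12 = −[(-0.35)(0.65) − (-0.10)(-0.05)] = 0.2325
  C_13 = (-0.35)(-0.25) − (0.60)(-0.05) = 0.1175
  C_21 = −[(-0.05)(0.65) − (-0.10)(-0.25)] = 0.0575
  C_22 = (0.95)(0.65) − (-0.10)(-0.05) = 0.6125
  C_23 = −[(0.95)(-0.25) − (-0.05)(-0.05)] = 0.2400
  C_31 = (-0.05)(-0.10) − (-0.10)(0.60) = 0.0650
  C_32 = −[(0.95)(-0.10) − (-0.10)(-0.35)] = 0.1300
  C_33 = (0.95)(0.60) − (-0.05)(-0.35) = 0.5525
det(I−A) = Σ_j (I−A)_1j·C_1j = (0.95)(0.3650) + (-0.05)(0.2325) + (-0.10)(0.1175) = 0.323375
adj(I−A) = Cᵀ =
  [ 0.3650   0.0575   0.0650]
  [ 0.2325   0.6125   0.1300]
  [ 0.1175   0.2400   0.5525]
(I − A)⁻¹ = adj(I−A) / det(I−A) ≈
  [   1.1287     0.1778     0.2010]
  [   0.7190     1.8941     0.4020]
  [   0.3634     0.7422     1.7085]
Δx = (I − A)⁻¹ Δd with Δd having -20 in the Software component and 0 elsewhere.
So Δx_M = L_MS · (-20), where L_MS = adj(I−A)_MS / det(I−A) = 0.0650 / 0.323375.
Δx_M = 0.0650 × (-20) / 0.323375 = -1.30 / 0.323375 ≈ -4.0.

Δx_M = -4.0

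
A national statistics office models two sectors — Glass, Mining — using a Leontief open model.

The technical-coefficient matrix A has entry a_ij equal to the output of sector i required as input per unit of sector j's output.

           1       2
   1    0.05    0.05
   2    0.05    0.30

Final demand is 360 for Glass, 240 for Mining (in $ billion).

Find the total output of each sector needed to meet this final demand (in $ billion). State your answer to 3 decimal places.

I − A =
  [   0.95    -0.05]
  [  -0.05     0.70]
det(I−A) = (0.95)(0.70) − (-0.05)(-0.05) = 0.6625
adj(I−A) = [[0.70, 0.05], [0.05, 0.95]]
(I − A)⁻¹ = adj(I−A) / det(I−A) ≈
  [   1.0566     0.0755]
  [   0.0755     1.4340]
x = (I − A)⁻¹ d = adj(I−A)·d / det(I−A), with det(I−A) = 0.6625:
  x_1 = (0.70·360 + 0.05·240) / 0.6625 = 264.00 / 0.6625 ≈ 398.491
  x_2 = (0.05·360 + 0.95·240) / 0.6625 = 246.00 / 0.6625 ≈ 371.321

x_1 = 398.491, x_2 = 371.321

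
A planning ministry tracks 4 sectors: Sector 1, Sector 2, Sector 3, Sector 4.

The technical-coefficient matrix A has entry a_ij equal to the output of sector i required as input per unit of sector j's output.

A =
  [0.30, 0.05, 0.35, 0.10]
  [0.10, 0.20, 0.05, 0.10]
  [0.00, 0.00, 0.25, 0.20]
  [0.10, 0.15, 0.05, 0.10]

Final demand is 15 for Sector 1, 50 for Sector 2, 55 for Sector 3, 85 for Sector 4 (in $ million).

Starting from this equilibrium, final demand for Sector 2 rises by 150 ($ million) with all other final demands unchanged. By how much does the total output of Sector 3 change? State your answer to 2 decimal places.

Δx_3 = 9.54

I − A =
  [   0.70    -0.05    -0.35    -0.10]
  [  -0.10     0.80    -0.05    -0.10]
  [   0.00     0.00     0.75    -0.20]
  [  -0.10    -0.15    -0.05     0.90]
Compute the cofactors C_ij = (−1)^(i+j)·(3×3 minor ij) of I−A; the adjugate is their transpose:
adj(I−A) = Cᵀ =
  [ 0.51925   0.05500   0.25400   0.12025]
  [ 0.07500   0.45100   0.07000   0.07400]
  [ 0.01900   0.02200   0.47900   0.11100]
  [ 0.07125   0.08250   0.06650   0.41625]
det(I−A) = Σ_j (I−A)_1j·C_1j = (0.70)(0.51925) + (-0.05)(0.07500) + (-0.35)(0.01900) + (-0.10)(0.07125) = 0.34595
(I − A)⁻¹ = adj(I−A) / det(I−A) ≈
  [   1.5009     0.1590     0.7342     0.3476]
  [   0.2168     1.3037     0.2023     0.2139]
  [   0.0549     0.0636     1.3846     0.3209]
  [   0.2060     0.2385     0.1922     1.2032]
Δx = (I − A)⁻¹ Δd with Δd having +150 in the Sector 2 component and 0 elsewhere.
So Δx_3 = L_32 · (+150), where L_32 = adj(I−A)_32 / det(I−A) = 0.02200 / 0.34595.
Δx_3 = 0.02200 × (+150) / 0.34595 = 3.30 / 0.34595 ≈ 9.54.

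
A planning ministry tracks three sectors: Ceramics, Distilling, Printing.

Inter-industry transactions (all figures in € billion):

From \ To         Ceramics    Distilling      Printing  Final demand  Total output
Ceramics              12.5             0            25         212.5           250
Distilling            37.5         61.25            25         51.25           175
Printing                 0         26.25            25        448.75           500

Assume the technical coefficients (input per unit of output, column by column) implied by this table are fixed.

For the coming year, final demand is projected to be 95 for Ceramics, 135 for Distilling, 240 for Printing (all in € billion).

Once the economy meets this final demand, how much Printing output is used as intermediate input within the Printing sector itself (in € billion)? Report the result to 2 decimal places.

Technical coefficients a_ij = z_ij / X_j:
  a_11 = 12.5/250 = 0.05, a_21 = 37.5/250 = 0.15, a_31 = 0/250 = 0.00
  a_12 = 0/175 = 0.00, a_22 = 61.25/175 = 0.35, a_32 = 26.25/175 = 0.15
  a_13 = 25/500 = 0.05, a_23 = 25/500 = 0.05, a_33 = 25/500 = 0.05
I − A =
  [   0.95     0.00    -0.05]
  [  -0.15     0.65    -0.05]
  [   0.00    -0.15     0.95]
Cofactors of I−A, C_ij = (−1)^(i+j)·(minor ij) (rows/columns in the sector order above):
  C_11 = (0.65)(0.95) − (-0.05)(-0.15) = 0.6100
  C_12 = −[(-0.15)(0.95) − (-0.05)(0.00)] = 0.1425
  C_13 = (-0.15)(-0.15) − (0.65)(0.00) = 0.0225
  C_21 = −[(0.00)(0.95) − (-0.05)(-0.15)] = 0.0075
  C_22 = (0.95)(0.95) − (-0.05)(0.00) = 0.9025
  C_23 = −[(0.95)(-0.15) − (0.00)(0.00)] = 0.1425
  C_31 = (0.00)(-0.05) − (-0.05)(0.65) = 0.0325
  C_32 = −[(0.95)(-0.05) − (-0.05)(-0.15)] = 0.0550
  C_33 = (0.95)(0.65) − (0.00)(-0.15) = 0.6175
det(I−A) = Σ_j (I−A)_1j·C_1j = (0.95)(0.6100) + (0.00)(0.1425) + (-0.05)(0.0225) = 0.578375
adj(I−A) = Cᵀ =
  [ 0.6100   0.0075   0.0325]
  [ 0.1425   0.9025   0.0550]
  [ 0.0225   0.1425   0.6175]
(I − A)⁻¹ = adj(I−A) / det(I−A) ≈
  [   1.0547     0.0130     0.0562]
  [   0.2464     1.5604     0.0951]
  [   0.0389     0.2464     1.0676]
First solve x = (I − A)⁻¹ d = adj(I−A)·d / det(I−A); in particular x_3 = (0.0225·95 + 0.1425·135 + 0.6175·240) / 0.578375 = 169.575 / 0.578375 ≈ 293.1921.
Intermediate flow from 3 to 3: z_33 = a_33 · x_3 = 0.05 × 169.575 / 0.578375 = 8.47875 / 0.578375 ≈ 14.66.

z_33 = 14.66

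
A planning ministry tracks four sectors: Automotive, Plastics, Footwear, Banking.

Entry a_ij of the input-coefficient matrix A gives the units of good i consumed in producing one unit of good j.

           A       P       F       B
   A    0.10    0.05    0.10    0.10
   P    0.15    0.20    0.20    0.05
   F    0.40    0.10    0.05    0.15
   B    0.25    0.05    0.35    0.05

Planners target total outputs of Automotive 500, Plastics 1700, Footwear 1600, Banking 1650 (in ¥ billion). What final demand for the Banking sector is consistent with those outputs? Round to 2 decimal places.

I − A =
  [   0.90    -0.05    -0.10    -0.10]
  [  -0.15     0.80    -0.20    -0.05]
  [  -0.40    -0.10     0.95    -0.15]
  [  -0.25    -0.05    -0.35     0.95]
d = (I − A) x:
  d_A = (+0.90)·500 + (-0.05)·1700 + (-0.10)·1600 + (-0.10)·1650 = 40.00
  d_P = (-0.15)·500 + (+0.80)·1700 + (-0.20)·1600 + (-0.05)·1650 = 882.50
  d_F = (-0.40)·500 + (-0.10)·1700 + (+0.95)·1600 + (-0.15)·1650 = 902.50
  d_B = (-0.25)·500 + (-0.05)·1700 + (-0.35)·1600 + (+0.95)·1650 = 797.50

d_B = 797.50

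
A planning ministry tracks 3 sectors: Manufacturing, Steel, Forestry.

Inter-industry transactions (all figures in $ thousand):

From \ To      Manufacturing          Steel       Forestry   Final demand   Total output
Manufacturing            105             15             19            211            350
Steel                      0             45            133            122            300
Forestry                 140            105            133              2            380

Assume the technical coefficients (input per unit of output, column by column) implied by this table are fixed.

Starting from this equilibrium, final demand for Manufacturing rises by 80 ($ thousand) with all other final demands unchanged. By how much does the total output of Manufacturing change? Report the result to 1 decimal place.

Δx_M = 124.2

Technical coefficients a_ij = z_ij / X_j:
  a_MM = 105/350 = 0.30, a_SM = 0/350 = 0.00, a_FM = 140/350 = 0.40
  a_MS = 15/300 = 0.05, a_SS = 45/300 = 0.15, a_FS = 105/300 = 0.35
  a_MF = 19/380 = 0.05, a_SF = 133/380 = 0.35, a_FF = 133/380 = 0.35
I − A =
  [   0.70    -0.05    -0.05]
  [   0.00     0.85    -0.35]
  [  -0.40    -0.35     0.65]
Cofactors of I−A, C_ij = (−1)^(i+j)·(minor ij) (rows/columns in the sector order above):
  C_11 = (0.85)(0.65) − (-0.35)(-0.35) = 0.4300
  C_12 = −[(0.00)(0.65) − (-0.35)(-0.40)] = 0.1400
  C_13 = (0.00)(-0.35) − (0.85)(-0.40) = 0.3400
  C_21 = −[(-0.05)(0.65) − (-0.05)(-0.35)] = 0.0500
  C_22 = (0.70)(0.65) − (-0.05)(-0.40) = 0.4350
  C_23 = −[(0.70)(-0.35) − (-0.05)(-0.40)] = 0.2650
  C_31 = (-0.05)(-0.35) − (-0.05)(0.85) = 0.0600
  C_32 = −[(0.70)(-0.35) − (-0.05)(0.00)] = 0.2450
  C_33 = (0.70)(0.85) − (-0.05)(0.00) = 0.5950
det(I−A) = Σ_j (I−A)_1j·C_1j = (0.70)(0.4300) + (-0.05)(0.1400) + (-0.05)(0.3400) = 0.2770
adj(I−A) = Cᵀ =
  [ 0.4300   0.0500   0.0600]
  [ 0.1400   0.4350   0.2450]
  [ 0.3400   0.2650   0.5950]
(I − A)⁻¹ = adj(I−A) / det(I−A) ≈
  [   1.5523     0.1805     0.2166]
  [   0.5054     1.5704     0.8845]
  [   1.2274     0.9567     2.1480]
Δx = (I − A)⁻¹ Δd with Δd having +80 in the Manufacturing component and 0 elsewhere.
So Δx_M = L_MM · (+80), where L_MM = adj(I−A)_MM / det(I−A) = 0.4300 / 0.2770.
Δx_M = 0.4300 × (+80) / 0.2770 = 34.40 / 0.2770 ≈ 124.2.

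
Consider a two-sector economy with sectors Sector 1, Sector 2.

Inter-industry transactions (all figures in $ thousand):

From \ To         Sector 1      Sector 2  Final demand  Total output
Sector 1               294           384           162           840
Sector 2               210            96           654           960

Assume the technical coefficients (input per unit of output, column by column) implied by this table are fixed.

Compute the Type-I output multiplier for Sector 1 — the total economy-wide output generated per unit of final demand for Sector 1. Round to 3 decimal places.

m_1 = 2.371

Technical coefficients a_ij = z_ij / X_j:
  a_11 = 294/840 = 0.35, a_21 = 210/840 = 0.25
  a_12 = 384/960 = 0.40, a_22 = 96/960 = 0.10
I − A =
  [   0.65    -0.40]
  [  -0.25     0.90]
det(I−A) = (0.65)(0.90) − (-0.40)(-0.25) = 0.4850
adj(I−A) = [[0.90, 0.40], [0.25, 0.65]]
(I − A)⁻¹ = adj(I−A) / det(I−A) ≈
  [   1.8557     0.8247]
  [   0.5155     1.3402]
The output multiplier for sector j is the column-j sum of the Leontief inverse (I − A)⁻¹ = adj(I−A) / det(I−A).
Column 1 of adj(I−A): (0.90, 0.25); det(I−A) = 0.4850.
m_1 = (0.90 + 0.25) / 0.4850 = 1.15 / 0.4850 ≈ 2.371.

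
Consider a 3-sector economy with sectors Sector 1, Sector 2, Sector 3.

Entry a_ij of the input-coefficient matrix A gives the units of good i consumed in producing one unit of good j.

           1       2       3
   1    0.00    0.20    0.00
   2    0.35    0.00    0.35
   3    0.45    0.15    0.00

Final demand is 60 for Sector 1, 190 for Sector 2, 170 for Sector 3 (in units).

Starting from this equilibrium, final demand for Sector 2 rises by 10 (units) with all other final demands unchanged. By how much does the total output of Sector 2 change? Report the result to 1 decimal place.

Δx_2 = 11.8

I − A =
  [   1.00    -0.20     0.00]
  [  -0.35     1.00    -0.35]
  [  -0.45    -0.15     1.00]
Cofactors of I−A, C_ij = (−1)^(i+j)·(minor ij) (rows/columns in the sector order above):
  C_11 = (1.00)(1.00) − (-0.35)(-0.15) = 0.9475
  C_12 = −[(-0.35)(1.00) − (-0.35)(-0.45)] = 0.5075
  C_13 = (-0.35)(-0.15) − (1.00)(-0.45) = 0.5025
  C_21 = −[(-0.20)(1.00) − (0.00)(-0.15)] = 0.2000
  C_22 = (1.00)(1.00) − (0.00)(-0.45) = 1.0000
  C_23 = −[(1.00)(-0.15) − (-0.20)(-0.45)] = 0.2400
  C_31 = (-0.20)(-0.35) − (0.00)(1.00) = 0.0700
  C_32 = −[(1.00)(-0.35) − (0.00)(-0.35)] = 0.3500
  C_33 = (1.00)(1.00) − (-0.20)(-0.35) = 0.9300
det(I−A) = Σ_j (I−A)_1j·C_1j = (1.00)(0.9475) + (-0.20)(0.5075) + (0.00)(0.5025) = 0.8460
adj(I−A) = Cᵀ =
  [ 0.9475   0.2000   0.0700]
  [ 0.5075   1.0000   0.3500]
  [ 0.5025   0.2400   0.9300]
(I − A)⁻¹ = adj(I−A) / det(I−A) ≈
  [   1.1200     0.2364     0.0827]
  [   0.5999     1.1820     0.4137]
  [   0.5940     0.2837     1.0993]
Δx = (I − A)⁻¹ Δd with Δd having +10 in the Sector 2 component and 0 elsewhere.
So Δx_2 = L_22 · (+10), where L_22 = adj(I−A)_22 / det(I−A) = 1.0000 / 0.8460.
Δx_2 = 1.0000 × (+10) / 0.8460 = 10.00 / 0.8460 ≈ 11.8.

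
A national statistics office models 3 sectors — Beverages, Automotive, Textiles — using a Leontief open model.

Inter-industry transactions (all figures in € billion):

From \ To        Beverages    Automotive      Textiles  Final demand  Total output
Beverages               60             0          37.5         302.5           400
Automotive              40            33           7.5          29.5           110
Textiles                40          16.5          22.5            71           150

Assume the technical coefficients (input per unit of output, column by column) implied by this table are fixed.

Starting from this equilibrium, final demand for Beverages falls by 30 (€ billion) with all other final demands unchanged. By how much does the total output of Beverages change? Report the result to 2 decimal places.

Technical coefficients a_ij = z_ij / X_j:
  a_BB = 60/400 = 0.15, a_AB = 40/400 = 0.10, a_TB = 40/400 = 0.10
  a_BA = 0/110 = 0.00, a_AA = 33/110 = 0.30, a_TA = 16.5/110 = 0.15
  a_BT = 37.5/150 = 0.25, a_AT = 7.5/150 = 0.05, a_TT = 22.5/150 = 0.15
I − A =
  [   0.85     0.00    -0.25]
  [  -0.10     0.70    -0.05]
  [  -0.10    -0.15     0.85]
Cofactors of I−A, C_ij = (−1)^(i+j)·(minor ij) (rows/columns in the sector order above):
  C_11 = (0.70)(0.85) − (-0.05)(-0.15) = 0.5875
  C_12 = −[(-0.10)(0.85) − (-0.05)(-0.10)] = 0.0900
  C_13 = (-0.10)(-0.15) − (0.70)(-0.10) = 0.0850
  C_21 = −[(0.00)(0.85) − (-0.25)(-0.15)] = 0.0375
  C_22 = (0.85)(0.85) − (-0.25)(-0.10) = 0.6975
  C_23 = −[(0.85)(-0.15) − (0.00)(-0.10)] = 0.1275
  C_31 = (0.00)(-0.05) − (-0.25)(0.70) = 0.1750
  C_32 = −[(0.85)(-0.05) − (-0.25)(-0.10)] = 0.0675
  C_33 = (0.85)(0.70) − (0.00)(-0.10) = 0.5950
det(I−A) = Σ_j (I−A)_1j·C_1j = (0.85)(0.5875) + (0.00)(0.0900) + (-0.25)(0.0850) = 0.478125
adj(I−A) = Cᵀ =
  [ 0.5875   0.0375   0.1750]
  [ 0.0900   0.6975   0.0675]
  [ 0.0850   0.1275   0.5950]
(I − A)⁻¹ = adj(I−A) / det(I−A) ≈
  [   1.2288     0.0784     0.3660]
  [   0.1882     1.4588     0.1412]
  [   0.1778     0.2667     1.2444]
Δx = (I − A)⁻¹ Δd with Δd having -30 in the Beverages component and 0 elsewhere.
So Δx_B = L_BB · (-30), where L_BB = adj(I−A)_BB / det(I−A) = 0.5875 / 0.478125.
Δx_B = 0.5875 × (-30) / 0.478125 = -17.625 / 0.478125 ≈ -36.86.

Δx_B = -36.86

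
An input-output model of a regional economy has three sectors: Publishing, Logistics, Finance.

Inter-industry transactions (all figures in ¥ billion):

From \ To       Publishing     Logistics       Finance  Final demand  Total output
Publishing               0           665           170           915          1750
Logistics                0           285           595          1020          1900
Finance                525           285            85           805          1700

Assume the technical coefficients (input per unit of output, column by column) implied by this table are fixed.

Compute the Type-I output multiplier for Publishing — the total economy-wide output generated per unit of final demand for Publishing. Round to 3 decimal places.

m_P = 1.610

Technical coefficients a_ij = z_ij / X_j:
  a_PP = 0/1750 = 0.00, a_LP = 0/1750 = 0.00, a_FP = 525/1750 = 0.30
  a_PL = 665/1900 = 0.35, a_LL = 285/1900 = 0.15, a_FL = 285/1900 = 0.15
  a_PF = 170/1700 = 0.10, a_LF = 595/1700 = 0.35, a_FF = 85/1700 = 0.05
I − A =
  [   1.00    -0.35    -0.10]
  [   0.00     0.85    -0.35]
  [  -0.30    -0.15     0.95]
Cofactors of I−A, C_ij = (−1)^(i+j)·(minor ij) (rows/columns in the sector order above):
  C_11 = (0.85)(0.95) − (-0.35)(-0.15) = 0.7550
  C_12 = −[(0.00)(0.95) − (-0.35)(-0.30)] = 0.1050
  C_13 = (0.00)(-0.15) − (0.85)(-0.30) = 0.2550
  C_21 = −[(-0.35)(0.95) − (-0.10)(-0.15)] = 0.3475
  C_22 = (1.00)(0.95) − (-0.10)(-0.30) = 0.9200
  C_23 = −[(1.00)(-0.15) − (-0.35)(-0.30)] = 0.2550
  C_31 = (-0.35)(-0.35) − (-0.10)(0.85) = 0.2075
  C_32 = −[(1.00)(-0.35) − (-0.10)(0.00)] = 0.3500
  C_33 = (1.00)(0.85) − (-0.35)(0.00) = 0.8500
det(I−A) = Σ_j (I−A)_1j·C_1j = (1.00)(0.7550) + (-0.35)(0.1050) + (-0.10)(0.2550) = 0.69275
adj(I−A) = Cᵀ =
  [ 0.7550   0.3475   0.2075]
  [ 0.1050   0.9200   0.3500]
  [ 0.2550   0.2550   0.8500]
(I − A)⁻¹ = adj(I−A) / det(I−A) ≈
  [   1.0899     0.5016     0.2995]
  [   0.1516     1.3280     0.5052]
  [   0.3681     0.3681     1.2270]
The output multiplier for sector j is the column-j sum of the Leontief inverse (I − A)⁻¹ = adj(I−A) / det(I−A).
Column P of adj(I−A): (0.7550, 0.1050, 0.2550); det(I−A) = 0.69275.
m_P = (0.7550 + 0.1050 + 0.2550) / 0.69275 = 1.115 / 0.69275 ≈ 1.610.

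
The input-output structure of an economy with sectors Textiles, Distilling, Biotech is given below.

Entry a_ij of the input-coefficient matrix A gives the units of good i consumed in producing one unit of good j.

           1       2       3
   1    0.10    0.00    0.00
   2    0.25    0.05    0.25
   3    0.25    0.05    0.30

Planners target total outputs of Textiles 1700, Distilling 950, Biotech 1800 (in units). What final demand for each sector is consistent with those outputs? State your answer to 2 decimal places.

I − A =
  [   0.90     0.00     0.00]
  [  -0.25     0.95    -0.25]
  [  -0.25    -0.05     0.70]
d = (I − A) x:
  d_1 = (+0.90)·1700 + (+0.00)·950 + (+0.00)·1800 = 1530.00
  d_2 = (-0.25)·1700 + (+0.95)·950 + (-0.25)·1800 = 27.50
  d_3 = (-0.25)·1700 + (-0.05)·950 + (+0.70)·1800 = 787.50

d_1 = 1530.00, d_2 = 27.50, d_3 = 787.50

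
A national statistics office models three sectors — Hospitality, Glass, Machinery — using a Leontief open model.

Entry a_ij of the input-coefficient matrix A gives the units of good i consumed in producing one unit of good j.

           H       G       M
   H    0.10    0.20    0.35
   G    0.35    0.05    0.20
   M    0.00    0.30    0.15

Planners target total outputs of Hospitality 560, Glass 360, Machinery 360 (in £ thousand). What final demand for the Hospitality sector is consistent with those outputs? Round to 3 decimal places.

d_H = 306.000

I − A =
  [   0.90    -0.20    -0.35]
  [  -0.35     0.95    -0.20]
  [   0.00    -0.30     0.85]
d = (I − A) x:
  d_H = (+0.90)·560 + (-0.20)·360 + (-0.35)·360 = 306.000
  d_G = (-0.35)·560 + (+0.95)·360 + (-0.20)·360 = 74.000
  d_M = (+0.00)·560 + (-0.30)·360 + (+0.85)·360 = 198.000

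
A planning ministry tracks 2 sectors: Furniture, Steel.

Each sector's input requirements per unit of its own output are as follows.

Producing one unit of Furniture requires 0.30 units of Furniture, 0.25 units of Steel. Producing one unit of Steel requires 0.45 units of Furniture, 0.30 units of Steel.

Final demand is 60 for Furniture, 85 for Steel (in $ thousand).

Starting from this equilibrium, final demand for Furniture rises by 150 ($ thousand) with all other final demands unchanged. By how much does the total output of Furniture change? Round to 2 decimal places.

I − A =
  [   0.70    -0.45]
  [  -0.25     0.70]
det(I−A) = (0.70)(0.70) − (-0.45)(-0.25) = 0.3775
adj(I−A) = [[0.70, 0.45], [0.25, 0.70]]
(I − A)⁻¹ = adj(I−A) / det(I−A) ≈
  [   1.8543     1.1921]
  [   0.6623     1.8543]
Δx = (I − A)⁻¹ Δd with Δd having +150 in the Furniture component and 0 elsewhere.
So Δx_1 = L_11 · (+150), where L_11 = adj(I−A)_11 / det(I−A) = 0.70 / 0.3775.
Δx_1 = 0.70 × (+150) / 0.3775 = 105.00 / 0.3775 ≈ 278.15.

Δx_1 = 278.15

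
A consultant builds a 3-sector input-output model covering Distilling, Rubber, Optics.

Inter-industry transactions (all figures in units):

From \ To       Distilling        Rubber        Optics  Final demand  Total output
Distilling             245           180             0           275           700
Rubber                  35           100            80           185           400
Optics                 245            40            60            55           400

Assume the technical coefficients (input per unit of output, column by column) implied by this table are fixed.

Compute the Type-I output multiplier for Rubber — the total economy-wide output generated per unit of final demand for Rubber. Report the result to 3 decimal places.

m_2 = 3.300

Technical coefficients a_ij = z_ij / X_j:
  a_11 = 245/700 = 0.35, a_21 = 35/700 = 0.05, a_31 = 245/700 = 0.35
  a_12 = 180/400 = 0.45, a_22 = 100/400 = 0.25, a_32 = 40/400 = 0.10
  a_13 = 0/400 = 0.00, a_23 = 80/400 = 0.20, a_33 = 60/400 = 0.15
I − A =
  [   0.65    -0.45     0.00]
  [  -0.05     0.75    -0.20]
  [  -0.35    -0.10     0.85]
Cofactors of I−A, C_ij = (−1)^(i+j)·(minor ij) (rows/columns in the sector order above):
  C_11 = (0.75)(0.85) − (-0.20)(-0.10) = 0.6175
  C_12 = −[(-0.05)(0.85) − (-0.20)(-0.35)] = 0.1125
  C_13 = (-0.05)(-0.10) − (0.75)(-0.35) = 0.2675
  C_21 = −[(-0.45)(0.85) − (0.00)(-0.10)] = 0.3825
  C_22 = (0.65)(0.85) − (0.00)(-0.35) = 0.5525
  C_23 = −[(0.65)(-0.10) − (-0.45)(-0.35)] = 0.2225
  C_31 = (-0.45)(-0.20) − (0.00)(0.75) = 0.0900
  C_32 = −[(0.65)(-0.20) − (0.00)(-0.05)] = 0.1300
  C_33 = (0.65)(0.75) − (-0.45)(-0.05) = 0.4650
det(I−A) = Σ_j (I−A)_1j·C_1j = (0.65)(0.6175) + (-0.45)(0.1125) + (0.00)(0.2675) = 0.35075
adj(I−A) = Cᵀ =
  [ 0.6175   0.3825   0.0900]
  [ 0.1125   0.5525   0.1300]
  [ 0.2675   0.2225   0.4650]
(I − A)⁻¹ = adj(I−A) / det(I−A) ≈
  [   1.7605     1.0905     0.2566]
  [   0.3207     1.5752     0.3706]
  [   0.7627     0.6344     1.3257]
The output multiplier for sector j is the column-j sum of the Leontief inverse (I − A)⁻¹ = adj(I−A) / det(I−A).
Column 2 of adj(I−A): (0.3825, 0.5525, 0.2225); det(I−A) = 0.35075.
m_2 = (0.3825 + 0.5525 + 0.2225) / 0.35075 = 1.1575 / 0.35075 ≈ 3.300.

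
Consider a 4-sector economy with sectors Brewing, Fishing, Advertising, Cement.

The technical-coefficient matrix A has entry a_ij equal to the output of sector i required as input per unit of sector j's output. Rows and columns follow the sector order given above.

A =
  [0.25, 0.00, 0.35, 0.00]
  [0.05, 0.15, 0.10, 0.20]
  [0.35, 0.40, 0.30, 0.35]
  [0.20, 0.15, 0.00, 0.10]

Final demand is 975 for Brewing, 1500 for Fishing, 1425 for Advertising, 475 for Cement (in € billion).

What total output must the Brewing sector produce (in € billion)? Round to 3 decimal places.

x_B = 4788.290

I − A =
  [   0.75     0.00    -0.35     0.00]
  [  -0.05     0.85    -0.10    -0.20]
  [  -0.35    -0.40     0.70    -0.35]
  [  -0.20    -0.15     0.00     0.90]
Compute the cofactors C_ij = (−1)^(i+j)·(3×3 minor ij) of I−A; the adjugate is their transpose:
adj(I−A) = Cᵀ =
  [ 0.473250   0.144375   0.257250   0.132125]
  [ 0.098000   0.337750   0.097250   0.112875]
  [ 0.353375   0.309375   0.551250   0.283125]
  [ 0.121500   0.088375   0.073375   0.305125]
det(I−A) = Σ_j (I−A)_1j·C_1j = (0.75)(0.473250) + (0.00)(0.098000) + (-0.35)(0.353375) + (0.00)(0.121500) = 0.23125625
(I − A)⁻¹ = adj(I−A) / det(I−A) ≈
  [   2.0464     0.6243     1.1124     0.5713]
  [   0.4238     1.4605     0.4205     0.4881]
  [   1.5281     1.3378     2.3837     1.2243]
  [   0.5254     0.3822     0.3173     1.3194]
x = (I − A)⁻¹ d = adj(I−A)·d / det(I−A), with det(I−A) = 0.23125625:
  x_B = (0.473250·975 + 0.144375·1500 + 0.257250·1425 + 0.132125·475) / 0.23125625 = 1107.321875 / 0.23125625 ≈ 4788.290
  x_F = (0.098000·975 + 0.337750·1500 + 0.097250·1425 + 0.112875·475) / 0.23125625 = 794.371875 / 0.23125625 ≈ 3435.029
  x_A = (0.353375·975 + 0.309375·1500 + 0.551250·1425 + 0.283125·475) / 0.23125625 = 1728.61875 / 0.23125625 ≈ 7474.906
  x_C = (0.121500·975 + 0.088375·1500 + 0.073375·1425 + 0.305125·475) / 0.23125625 = 500.51875 / 0.23125625 ≈ 2164.347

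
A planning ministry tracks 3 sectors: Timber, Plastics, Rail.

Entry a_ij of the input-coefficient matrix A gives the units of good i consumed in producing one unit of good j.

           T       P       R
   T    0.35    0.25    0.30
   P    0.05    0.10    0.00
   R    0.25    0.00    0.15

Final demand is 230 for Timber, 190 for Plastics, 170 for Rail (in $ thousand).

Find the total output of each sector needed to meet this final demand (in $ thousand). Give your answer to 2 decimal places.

I − A =
  [   0.65    -0.25    -0.30]
  [  -0.05     0.90     0.00]
  [  -0.25     0.00     0.85]
Cofactors of I−A, C_ij = (−1)^(i+j)·(minor ij) (rows/columns in the sector order above):
  C_11 = (0.90)(0.85) − (0.00)(0.00) = 0.7650
  C_12 = −[(-0.05)(0.85) − (0.00)(-0.25)] = 0.0425
  C_13 = (-0.05)(0.00) − (0.90)(-0.25) = 0.2250
  C_21 = −[(-0.25)(0.85) − (-0.30)(0.00)] = 0.2125
  C_22 = (0.65)(0.85) − (-0.30)(-0.25) = 0.4775
  C_23 = −[(0.65)(0.00) − (-0.25)(-0.25)] = 0.0625
  C_31 = (-0.25)(0.00) − (-0.30)(0.90) = 0.2700
  C_32 = −[(0.65)(0.00) − (-0.30)(-0.05)] = 0.0150
  C_33 = (0.65)(0.90) − (-0.25)(-0.05) = 0.5725
det(I−A) = Σ_j (I−A)_1j·C_1j = (0.65)(0.7650) + (-0.25)(0.0425) + (-0.30)(0.2250) = 0.419125
adj(I−A) = Cᵀ =
  [ 0.7650   0.2125   0.2700]
  [ 0.0425   0.4775   0.0150]
  [ 0.2250   0.0625   0.5725]
(I − A)⁻¹ = adj(I−A) / det(I−A) ≈
  [   1.8252     0.5070     0.6442]
  [   0.1014     1.1393     0.0358]
  [   0.5368     0.1491     1.3659]
x = (I − A)⁻¹ d = adj(I−A)·d / det(I−A), with det(I−A) = 0.419125:
  x_T = (0.7650·230 + 0.2125·190 + 0.2700·170) / 0.419125 = 262.225 / 0.419125 ≈ 625.65
  x_P = (0.0425·230 + 0.4775·190 + 0.0150·170) / 0.419125 = 103.05 / 0.419125 ≈ 245.87
  x_R = (0.2250·230 + 0.0625·190 + 0.5725·170) / 0.419125 = 160.95 / 0.419125 ≈ 384.01

x_T = 625.65, x_P = 245.87, x_R = 384.01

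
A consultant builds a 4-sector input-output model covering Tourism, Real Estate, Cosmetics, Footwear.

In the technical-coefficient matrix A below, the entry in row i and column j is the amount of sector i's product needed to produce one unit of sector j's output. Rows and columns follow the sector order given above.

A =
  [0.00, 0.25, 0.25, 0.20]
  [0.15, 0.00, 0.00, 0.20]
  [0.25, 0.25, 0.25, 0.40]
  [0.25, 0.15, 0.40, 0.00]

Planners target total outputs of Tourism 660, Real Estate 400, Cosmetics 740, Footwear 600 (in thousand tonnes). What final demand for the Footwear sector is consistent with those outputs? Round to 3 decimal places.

I − A =
  [   1.00    -0.25    -0.25    -0.20]
  [  -0.15     1.00     0.00    -0.20]
  [  -0.25    -0.25     0.75    -0.40]
  [  -0.25    -0.15    -0.40     1.00]
d = (I − A) x:
  d_1 = (+1.00)·660 + (-0.25)·400 + (-0.25)·740 + (-0.20)·600 = 255.000
  d_2 = (-0.15)·660 + (+1.00)·400 + (+0.00)·740 + (-0.20)·600 = 181.000
  d_3 = (-0.25)·660 + (-0.25)·400 + (+0.75)·740 + (-0.40)·600 = 50.000
  d_4 = (-0.25)·660 + (-0.15)·400 + (-0.40)·740 + (+1.00)·600 = 79.000

d_4 = 79.000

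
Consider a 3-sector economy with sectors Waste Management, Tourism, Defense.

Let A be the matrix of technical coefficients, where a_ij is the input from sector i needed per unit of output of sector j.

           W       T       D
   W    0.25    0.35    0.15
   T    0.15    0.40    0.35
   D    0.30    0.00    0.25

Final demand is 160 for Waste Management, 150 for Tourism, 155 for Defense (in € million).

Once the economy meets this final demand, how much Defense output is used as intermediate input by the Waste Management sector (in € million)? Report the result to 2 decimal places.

z_DW = 184.72

I − A =
  [   0.75    -0.35    -0.15]
  [  -0.15     0.60    -0.35]
  [  -0.30     0.00     0.75]
Cofactors of I−A, C_ij = (−1)^(i+j)·(minor ij) (rows/columns in the sector order above):
  C_11 = (0.60)(0.75) − (-0.35)(0.00) = 0.4500
  C_12 = −[(-0.15)(0.75) − (-0.35)(-0.30)] = 0.2175
  C_13 = (-0.15)(0.00) − (0.60)(-0.30) = 0.1800
  C_21 = −[(-0.35)(0.75) − (-0.15)(0.00)] = 0.2625
  C_22 = (0.75)(0.75) − (-0.15)(-0.30) = 0.5175
  C_23 = −[(0.75)(0.00) − (-0.35)(-0.30)] = 0.1050
  C_31 = (-0.35)(-0.35) − (-0.15)(0.60) = 0.2125
  C_32 = −[(0.75)(-0.35) − (-0.15)(-0.15)] = 0.2850
  C_33 = (0.75)(0.60) − (-0.35)(-0.15) = 0.3975
det(I−A) = Σ_j (I−A)_1j·C_1j = (0.75)(0.4500) + (-0.35)(0.2175) + (-0.15)(0.1800) = 0.234375
adj(I−A) = Cᵀ =
  [ 0.4500   0.2625   0.2125]
  [ 0.2175   0.5175   0.2850]
  [ 0.1800   0.1050   0.3975]
(I − A)⁻¹ = adj(I−A) / det(I−A) ≈
  [   1.9200     1.1200     0.9067]
  [   0.9280     2.2080     1.2160]
  [   0.7680     0.4480     1.6960]
First solve x = (I − A)⁻¹ d = adj(I−A)·d / det(I−A); in particular x_W = (0.4500·160 + 0.2625·150 + 0.2125·155) / 0.234375 = 144.3125 / 0.234375 ≈ 615.7333.
Intermediate flow from D to W: z_DW = a_DW · x_W = 0.30 × 144.3125 / 0.234375 = 43.29375 / 0.234375 = 184.72.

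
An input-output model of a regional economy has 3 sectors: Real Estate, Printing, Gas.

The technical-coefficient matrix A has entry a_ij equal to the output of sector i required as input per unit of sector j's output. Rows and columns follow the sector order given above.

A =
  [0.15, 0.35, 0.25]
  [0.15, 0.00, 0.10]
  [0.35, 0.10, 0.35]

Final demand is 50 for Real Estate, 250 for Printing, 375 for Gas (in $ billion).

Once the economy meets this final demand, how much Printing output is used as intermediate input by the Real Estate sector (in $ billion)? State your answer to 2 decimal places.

z_21 = 74.56

I − A =
  [   0.85    -0.35    -0.25]
  [  -0.15     1.00    -0.10]
  [  -0.35    -0.10     0.65]
Cofactors of I−A, C_ij = (−1)^(i+j)·(minor ij) (rows/columns in the sector order above):
  C_11 = (1.00)(0.65) − (-0.10)(-0.10) = 0.6400
  C_12 = −[(-0.15)(0.65) − (-0.10)(-0.35)] = 0.1325
  C_13 = (-0.15)(-0.10) − (1.00)(-0.35) = 0.3650
  C_21 = −[(-0.35)(0.65) − (-0.25)(-0.10)] = 0.2525
  C_22 = (0.85)(0.65) − (-0.25)(-0.35) = 0.4650
  C_23 = −[(0.85)(-0.10) − (-0.35)(-0.35)] = 0.2075
  C_31 = (-0.35)(-0.10) − (-0.25)(1.00) = 0.2850
  C_32 = −[(0.85)(-0.10) − (-0.25)(-0.15)] = 0.1225
  C_33 = (0.85)(1.00) − (-0.35)(-0.15) = 0.7975
det(I−A) = Σ_j (I−A)_1j·C_1j = (0.85)(0.6400) + (-0.35)(0.1325) + (-0.25)(0.3650) = 0.406375
adj(I−A) = Cᵀ =
  [ 0.6400   0.2525   0.2850]
  [ 0.1325   0.4650   0.1225]
  [ 0.3650   0.2075   0.7975]
(I − A)⁻¹ = adj(I−A) / det(I−A) ≈
  [   1.5749     0.6213     0.7013]
  [   0.3261     1.1443     0.3014]
  [   0.8982     0.5106     1.9625]
First solve x = (I − A)⁻¹ d = adj(I−A)·d / det(I−A); in particular x_1 = (0.6400·50 + 0.2525·250 + 0.2850·375) / 0.406375 = 202.00 / 0.406375 ≈ 497.0778.
Intermediate flow from 2 to 1: z_21 = a_21 · x_1 = 0.15 × 202.00 / 0.406375 = 30.30 / 0.406375 ≈ 74.56.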